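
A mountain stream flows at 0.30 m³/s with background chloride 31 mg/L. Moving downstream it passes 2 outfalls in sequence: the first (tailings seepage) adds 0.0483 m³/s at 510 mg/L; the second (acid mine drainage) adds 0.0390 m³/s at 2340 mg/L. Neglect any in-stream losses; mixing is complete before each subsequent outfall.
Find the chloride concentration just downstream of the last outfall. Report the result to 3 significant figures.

323 mg/L

Outfall 1: combined Q = 0.3483 m³/s; C = (0.3000·31.00 + 0.04830·510.0)/0.3483 = 97.42 mg/L.
Outfall 2: combined Q = 0.3873 m³/s; C = (0.3483·97.42 + 0.03900·2340)/0.3873 = 323.2 mg/L.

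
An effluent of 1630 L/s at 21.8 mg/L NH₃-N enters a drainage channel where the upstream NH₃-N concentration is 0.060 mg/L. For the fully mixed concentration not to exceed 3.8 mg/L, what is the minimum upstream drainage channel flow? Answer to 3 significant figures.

Set C_mix = 3.8: (Q·0.06000 + 1630·21.80) / (Q + 1630) = 3.8
→ Q = 1630·(21.80 − 3.8)/(3.8 − 0.06000) = 7845 L/s.

7840 L/s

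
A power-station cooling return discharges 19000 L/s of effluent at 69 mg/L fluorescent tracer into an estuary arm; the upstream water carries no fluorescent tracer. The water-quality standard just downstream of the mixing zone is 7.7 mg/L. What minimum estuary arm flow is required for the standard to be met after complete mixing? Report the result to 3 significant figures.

Set C_mix = 7.7: (Q·0 + 19000·69.00) / (Q + 19000) = 7.7
→ Q = 19000·(69.00 − 7.7)/(7.7 − 0) = 151300 L/s.

151000 L/s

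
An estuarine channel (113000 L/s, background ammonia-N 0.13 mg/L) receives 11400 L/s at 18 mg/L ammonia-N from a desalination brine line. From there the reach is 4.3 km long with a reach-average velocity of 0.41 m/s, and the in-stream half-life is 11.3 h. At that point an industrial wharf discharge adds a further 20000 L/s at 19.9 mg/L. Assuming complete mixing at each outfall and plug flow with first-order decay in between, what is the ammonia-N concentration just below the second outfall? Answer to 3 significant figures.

Mixed concentration C = ΣQC/ΣQ = (113000·0.1300 + 11400·18.00) / 124400 = 219900/124400 = 1.768 mg/L; combined flow 124400 L/s.
Travel time t = 4.3·1000 / 0.41 = 10490 s = 2.913 h.
Half-life 11.3 h → k = ln 2 / 11.3 = 0.06134 h⁻¹ = 1.472 d⁻¹.
After decay, C = 1.768 × e^(−kt) = 1.768 × 0.8364 = 1.478 mg/L.
Second outfall: C = (124400·1.478 + 20000·19.90)/144400 = 4.030 mg/L.

4.03 mg/L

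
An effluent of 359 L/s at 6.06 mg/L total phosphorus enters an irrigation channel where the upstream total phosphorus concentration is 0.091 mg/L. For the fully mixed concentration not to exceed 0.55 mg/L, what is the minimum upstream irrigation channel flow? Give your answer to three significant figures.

Set C_mix = 0.55: (Q·0.09100 + 359.0·6.060) / (Q + 359.0) = 0.55
→ Q = 359.0·(6.060 − 0.55)/(0.55 − 0.09100) = 4310 L/s.

4310 L/s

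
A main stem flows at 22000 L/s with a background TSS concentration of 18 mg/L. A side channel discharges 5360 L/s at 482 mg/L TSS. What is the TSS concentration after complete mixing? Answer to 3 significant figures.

109 mg/L

Conservation of mass: C = (22000·18.00 + 5360·482.0) / 27360 = 2980000/27360 = 108.9 mg/L.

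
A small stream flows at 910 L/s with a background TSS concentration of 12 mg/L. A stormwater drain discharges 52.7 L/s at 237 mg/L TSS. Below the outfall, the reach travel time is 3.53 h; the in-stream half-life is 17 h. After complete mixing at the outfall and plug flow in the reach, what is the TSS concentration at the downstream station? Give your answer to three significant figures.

Conservation of mass: C = (910.0·12.00 + 52.70·237.0) / 962.7 = 23410/962.7 = 24.32 mg/L.
Half-life 17 h → k = ln 2 / 17 = 0.04077 h⁻¹ = 0.9786 d⁻¹.
Applying C = C₀e^(−kt): 24.32 × 0.8659 = 21.06 mg/L.

21.1 mg/L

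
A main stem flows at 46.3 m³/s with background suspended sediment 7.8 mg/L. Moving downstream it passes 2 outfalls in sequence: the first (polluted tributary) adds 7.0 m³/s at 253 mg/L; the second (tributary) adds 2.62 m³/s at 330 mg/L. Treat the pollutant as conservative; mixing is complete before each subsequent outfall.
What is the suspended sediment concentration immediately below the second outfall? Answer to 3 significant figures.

53.6 mg/L

Below outfall 1: Q → 53.30 m³/s, C = (46.30·7.800 + 7.000·253.0)/53.30 = 40.00 mg/L.
Below outfall 2: Q → 55.92 m³/s, C = (53.30·40.00 + 2.620·330.0)/55.92 = 53.59 mg/L.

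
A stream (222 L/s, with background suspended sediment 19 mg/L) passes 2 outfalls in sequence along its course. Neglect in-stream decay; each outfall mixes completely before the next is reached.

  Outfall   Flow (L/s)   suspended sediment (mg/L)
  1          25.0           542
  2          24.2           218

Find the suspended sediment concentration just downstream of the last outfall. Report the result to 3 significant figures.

85.0 mg/L

Outfall 1: combined Q = 247.0 L/s; C = (222.0·19.00 + 25.00·542.0)/247.0 = 71.94 mg/L.
Outfall 2: combined Q = 271.2 L/s; C = (247.0·71.94 + 24.20·218.0)/271.2 = 84.97 mg/L.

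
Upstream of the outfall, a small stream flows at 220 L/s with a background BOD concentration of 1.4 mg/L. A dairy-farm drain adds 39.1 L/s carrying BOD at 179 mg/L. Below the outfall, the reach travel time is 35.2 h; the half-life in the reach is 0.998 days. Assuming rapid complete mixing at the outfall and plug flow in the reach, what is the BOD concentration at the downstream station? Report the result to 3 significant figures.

10.2 mg/L

Conservation of mass: C = (220.0·1.400 + 39.10·179.0) / 259.1 = 7307/259.1 = 28.20 mg/L.
Half-life 0.998 d → k = ln 2 / 0.998 = 0.6945 d⁻¹.
Applying C = C₀e^(−kt): 28.20 × 0.3611 = 10.18 mg/L.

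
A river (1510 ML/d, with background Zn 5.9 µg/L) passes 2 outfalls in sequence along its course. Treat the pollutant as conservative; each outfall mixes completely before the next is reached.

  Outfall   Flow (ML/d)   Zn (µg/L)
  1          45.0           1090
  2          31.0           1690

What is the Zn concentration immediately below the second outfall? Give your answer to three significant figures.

69.6 µg/L

Below outfall 1: Q → 1555 ML/d, C = (1510·5.900 + 45.00·1090)/1555 = 37.27 µg/L.
Below outfall 2: Q → 1586 ML/d, C = (1555·37.27 + 31.00·1690)/1586 = 69.58 µg/L.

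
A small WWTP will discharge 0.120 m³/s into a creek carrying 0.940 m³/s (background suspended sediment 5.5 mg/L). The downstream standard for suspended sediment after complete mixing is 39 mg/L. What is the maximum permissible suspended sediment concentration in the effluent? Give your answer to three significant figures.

At the limit, (Qr·Cr + Qe·Cₑ)/(Qr + Qe) = 39:
Cₑ = (1.060·39 − 0.9400·5.500) / 0.1200 = 301.4 mg/L.

301 mg/L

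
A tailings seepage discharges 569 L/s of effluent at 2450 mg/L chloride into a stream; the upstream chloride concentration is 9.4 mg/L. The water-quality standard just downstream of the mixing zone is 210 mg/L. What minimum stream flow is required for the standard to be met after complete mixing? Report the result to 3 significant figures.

Set C_mix = 210: (Q·9.400 + 569.0·2450) / (Q + 569.0) = 210
→ Q = 569.0·(2450 − 210)/(210 − 9.400) = 6354 L/s.

6350 L/s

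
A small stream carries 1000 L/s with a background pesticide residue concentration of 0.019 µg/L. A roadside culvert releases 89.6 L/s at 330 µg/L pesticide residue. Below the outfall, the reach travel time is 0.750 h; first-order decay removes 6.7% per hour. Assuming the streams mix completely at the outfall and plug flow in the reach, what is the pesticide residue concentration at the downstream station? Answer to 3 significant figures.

25.8 µg/L

Flow-weighted average: C = (1000·0.01900 + 89.60·330.0) / 1090 = 29590/1090 = 27.15 µg/L.
6.7%/h lost → k = −ln(1 − 0.067) = 0.06935 h⁻¹.
Applying C = C₀e^(−kt): 27.15 × 0.9493 = 25.78 µg/L.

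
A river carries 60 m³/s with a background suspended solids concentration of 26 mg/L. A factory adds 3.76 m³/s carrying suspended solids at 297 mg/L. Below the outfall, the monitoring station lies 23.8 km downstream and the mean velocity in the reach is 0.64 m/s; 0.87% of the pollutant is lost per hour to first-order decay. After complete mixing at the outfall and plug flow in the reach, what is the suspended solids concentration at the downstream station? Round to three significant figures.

After mixing, C = (60.00·26.00 + 3.760·297.0) / 63.76 = 2677/63.76 = 41.98 mg/L.
Travel time t = 23.8·1000 / 0.64 = 37190 s = 10.33 h.
0.87%/h lost → k = −ln(1 − 0.0087) = 0.008738 h⁻¹.
Decay over the reach: 41.98·exp(−kt) = 41.98·0.9137 = 38.36 mg/L.

38.4 mg/L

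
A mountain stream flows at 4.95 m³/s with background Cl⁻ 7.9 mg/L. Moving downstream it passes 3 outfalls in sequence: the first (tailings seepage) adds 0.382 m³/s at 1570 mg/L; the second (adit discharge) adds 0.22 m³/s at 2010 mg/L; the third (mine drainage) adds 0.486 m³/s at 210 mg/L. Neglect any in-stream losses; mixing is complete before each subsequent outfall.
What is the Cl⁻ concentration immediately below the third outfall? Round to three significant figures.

Outfall 1: combined Q = 5.332 m³/s; C = (4.950·7.900 + 0.3820·1570)/5.332 = 119.8 mg/L.
Outfall 2: combined Q = 5.552 m³/s; C = (5.332·119.8 + 0.2200·2010)/5.552 = 194.7 mg/L.
Outfall 3: combined Q = 6.038 m³/s; C = (5.552·194.7 + 0.4860·210.0)/6.038 = 195.9 mg/L.

196 mg/L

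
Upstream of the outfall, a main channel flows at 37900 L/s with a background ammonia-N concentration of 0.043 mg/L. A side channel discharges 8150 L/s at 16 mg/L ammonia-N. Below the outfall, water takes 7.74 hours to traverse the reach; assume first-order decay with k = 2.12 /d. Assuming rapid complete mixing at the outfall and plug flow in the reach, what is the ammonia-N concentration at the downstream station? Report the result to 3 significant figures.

1.45 mg/L

Mixed concentration C = ΣQC/ΣQ = (37900·0.04300 + 8150·16.00) / 46050 = 132000/46050 = 2.867 mg/L.
After decay, C = 2.867 × e^(−kt) = 2.867 × 0.5047 = 1.447 mg/L.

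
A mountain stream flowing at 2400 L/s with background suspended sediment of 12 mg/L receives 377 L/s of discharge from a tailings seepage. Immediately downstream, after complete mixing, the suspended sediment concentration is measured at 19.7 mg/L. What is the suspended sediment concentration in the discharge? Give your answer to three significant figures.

68.7 mg/L

Mass balance: 2400·12.00 + 377.0·Cₑ = 2777·19.70
→ Cₑ = (2777·19.70 − 2400·12.00) / 377.0 = 68.72 mg/L.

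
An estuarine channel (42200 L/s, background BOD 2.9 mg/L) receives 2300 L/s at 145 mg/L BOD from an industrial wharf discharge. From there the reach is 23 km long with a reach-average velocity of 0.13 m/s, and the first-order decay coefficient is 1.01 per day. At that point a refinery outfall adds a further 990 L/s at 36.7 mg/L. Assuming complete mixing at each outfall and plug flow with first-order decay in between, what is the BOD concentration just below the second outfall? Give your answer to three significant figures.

Mass balance: C = (42200·2.900 + 2300·145.0) / 44500 = 455900/44500 = 10.24 mg/L; combined flow 44500 L/s.
Travel time t = 23·1000 / 0.13 = 176900 s = 49.15 h.
After decay, C = 10.24 × e^(−kt) = 10.24 × 0.1264 = 1.295 mg/L.
Second outfall: C = (44500·1.295 + 990.0·36.70)/45490 = 2.066 mg/L.

2.07 mg/L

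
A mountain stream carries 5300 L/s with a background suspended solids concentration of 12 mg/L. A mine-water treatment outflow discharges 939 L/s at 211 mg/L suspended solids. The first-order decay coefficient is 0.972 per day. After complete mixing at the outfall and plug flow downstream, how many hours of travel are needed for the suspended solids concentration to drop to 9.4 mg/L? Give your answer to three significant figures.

Conservation of mass: C = (5300·12.00 + 939.0·211.0) / 6239 = 261700/6239 = 41.95 mg/L.
41.95·exp(−k·t) = 9.4 → t = ln(41.95/9.4)/k = 133000 s = 36.93 h.

36.9 h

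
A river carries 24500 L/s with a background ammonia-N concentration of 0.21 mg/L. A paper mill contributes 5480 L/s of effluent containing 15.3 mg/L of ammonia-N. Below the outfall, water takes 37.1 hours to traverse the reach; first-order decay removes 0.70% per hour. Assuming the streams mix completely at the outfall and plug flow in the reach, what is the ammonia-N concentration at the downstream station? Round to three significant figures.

2.29 mg/L

Conservation of mass: C = (24500·0.2100 + 5480·15.30) / 29980 = 88990/29980 = 2.968 mg/L.
0.70%/h lost → k = −ln(1 − 0.007) = 0.007025 h⁻¹.
First-order decay: C = 2.968·exp(−k·t) = 2.968·0.7706 = 2.287 mg/L.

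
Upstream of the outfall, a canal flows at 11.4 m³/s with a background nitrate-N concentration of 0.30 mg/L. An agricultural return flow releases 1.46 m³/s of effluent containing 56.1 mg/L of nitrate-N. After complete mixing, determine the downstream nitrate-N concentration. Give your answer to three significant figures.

6.63 mg/L

After mixing, C = (11.40·0.3000 + 1.460·56.10) / 12.86 = 85.33/12.86 = 6.635 mg/L.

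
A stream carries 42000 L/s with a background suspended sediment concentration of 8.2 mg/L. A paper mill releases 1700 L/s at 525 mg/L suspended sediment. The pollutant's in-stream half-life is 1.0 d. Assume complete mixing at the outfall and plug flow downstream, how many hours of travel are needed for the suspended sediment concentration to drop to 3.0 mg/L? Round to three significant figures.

77.7 h

Flow-weighted average: C = (42000·8.200 + 1700·525.0) / 43700 = 1237000/43700 = 28.30 mg/L.
Half-life 1.0 d → k = ln 2 / 1.0 = 0.6931 d⁻¹.
28.30·exp(−k·t) = 3.0 → t = ln(28.30/3.0)/k = 279800 s = 77.71 h.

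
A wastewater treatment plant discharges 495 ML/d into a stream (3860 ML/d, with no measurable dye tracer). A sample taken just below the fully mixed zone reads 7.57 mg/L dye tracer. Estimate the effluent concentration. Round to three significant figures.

Mass balance: 3860·0 + 495.0·Cₑ = 4355·7.570
→ Cₑ = (4355·7.570 − 3860·0) / 495.0 = 66.60 mg/L.

66.6 mg/L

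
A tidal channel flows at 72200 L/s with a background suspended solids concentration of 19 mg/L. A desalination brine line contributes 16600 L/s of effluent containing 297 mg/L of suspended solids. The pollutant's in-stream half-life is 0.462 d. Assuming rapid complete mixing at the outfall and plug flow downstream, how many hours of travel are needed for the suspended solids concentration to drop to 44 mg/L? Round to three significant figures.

7.65 h

Conservation of mass: C = (72200·19.00 + 16600·297.0) / 88800 = 6302000/88800 = 70.97 mg/L.
Half-life 0.462 d → k = ln 2 / 0.462 = 1.500 d⁻¹.
70.97·exp(−k·t) = 44 → t = ln(70.97/44)/k = 27530 s = 7.647 h.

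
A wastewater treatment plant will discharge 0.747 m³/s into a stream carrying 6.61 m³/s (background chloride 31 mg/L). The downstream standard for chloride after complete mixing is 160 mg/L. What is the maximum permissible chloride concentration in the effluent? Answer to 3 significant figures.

1300 mg/L

At the limit, (Qr·Cr + Qe·Cₑ)/(Qr + Qe) = 160:
Cₑ = (7.357·160 − 6.610·31.00) / 0.7470 = 1301 mg/L.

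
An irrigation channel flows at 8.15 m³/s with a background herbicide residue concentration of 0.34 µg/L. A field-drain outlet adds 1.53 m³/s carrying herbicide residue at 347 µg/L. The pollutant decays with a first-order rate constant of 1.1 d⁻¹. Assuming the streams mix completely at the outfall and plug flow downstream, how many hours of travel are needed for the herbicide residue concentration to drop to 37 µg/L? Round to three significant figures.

8.70 h

Flow-weighted average: C = (8.150·0.3400 + 1.530·347.0) / 9.680 = 533.7/9.680 = 55.13 µg/L.
55.13·exp(−k·t) = 37 → t = ln(55.13/37)/k = 31330 s = 8.701 h.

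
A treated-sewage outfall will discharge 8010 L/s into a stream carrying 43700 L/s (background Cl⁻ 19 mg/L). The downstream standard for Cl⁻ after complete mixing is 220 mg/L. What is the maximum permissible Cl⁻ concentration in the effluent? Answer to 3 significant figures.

1320 mg/L

At the limit, (Qr·Cr + Qe·Cₑ)/(Qr + Qe) = 220:
Cₑ = (51710·220 − 43700·19.00) / 8010 = 1317 mg/L.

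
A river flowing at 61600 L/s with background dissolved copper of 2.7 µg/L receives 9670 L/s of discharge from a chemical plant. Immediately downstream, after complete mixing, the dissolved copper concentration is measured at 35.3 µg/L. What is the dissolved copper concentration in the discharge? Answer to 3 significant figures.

Mass balance: 61600·2.700 + 9670·Cₑ = 71270·35.30
→ Cₑ = (71270·35.30 − 61600·2.700) / 9670 = 243.0 µg/L.

243 µg/L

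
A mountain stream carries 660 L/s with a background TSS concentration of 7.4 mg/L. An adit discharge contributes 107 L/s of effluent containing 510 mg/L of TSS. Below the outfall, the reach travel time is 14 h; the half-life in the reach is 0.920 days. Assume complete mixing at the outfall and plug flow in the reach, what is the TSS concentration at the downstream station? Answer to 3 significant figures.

Mixed concentration C = ΣQC/ΣQ = (660.0·7.400 + 107.0·510.0) / 767.0 = 59450/767.0 = 77.51 mg/L.
Half-life 0.920 d → k = ln 2 / 0.920 = 0.7534 d⁻¹.
First-order decay: C = 77.51·exp(−k·t) = 77.51·0.6444 = 49.95 mg/L.

49.9 mg/L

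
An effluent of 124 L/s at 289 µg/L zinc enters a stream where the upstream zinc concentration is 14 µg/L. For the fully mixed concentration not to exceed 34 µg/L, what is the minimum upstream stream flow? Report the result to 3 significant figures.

1580 L/s

Set C_mix = 34: (Q·14.00 + 124.0·289.0) / (Q + 124.0) = 34
→ Q = 124.0·(289.0 − 34)/(34 − 14.00) = 1581 L/s.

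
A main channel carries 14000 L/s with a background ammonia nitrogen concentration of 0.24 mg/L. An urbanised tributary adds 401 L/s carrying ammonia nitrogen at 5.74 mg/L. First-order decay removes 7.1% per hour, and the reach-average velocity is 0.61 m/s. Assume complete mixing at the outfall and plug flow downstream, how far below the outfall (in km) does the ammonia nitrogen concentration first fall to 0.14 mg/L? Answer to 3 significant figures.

Mixed concentration C = ΣQC/ΣQ = (14000·0.2400 + 401.0·5.740) / 14400 = 5662/14400 = 0.3931 mg/L.
7.1%/h lost → k = −ln(1 − 0.071) = 0.07365 h⁻¹.
Set 0.3931·exp(−k·t) = 0.14 → t = ln(0.3931/0.14)/k = 50470 s = 14.02 h.
Distance = v·t = 0.61·50470 = 30790 m = 30.79 km.

30.8 km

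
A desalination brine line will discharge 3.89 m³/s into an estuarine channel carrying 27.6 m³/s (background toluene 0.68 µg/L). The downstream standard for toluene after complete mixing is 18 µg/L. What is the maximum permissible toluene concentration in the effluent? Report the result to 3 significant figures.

141 µg/L

At the limit, (Qr·Cr + Qe·Cₑ)/(Qr + Qe) = 18:
Cₑ = (31.49·18 − 27.60·0.6800) / 3.890 = 140.9 µg/L.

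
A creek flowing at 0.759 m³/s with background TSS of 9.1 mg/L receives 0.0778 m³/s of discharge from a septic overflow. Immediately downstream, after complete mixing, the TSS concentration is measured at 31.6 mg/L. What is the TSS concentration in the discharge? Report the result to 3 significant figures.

Mass balance: 0.7590·9.100 + 0.07780·Cₑ = 0.8368·31.60
→ Cₑ = (0.8368·31.60 − 0.7590·9.100) / 0.07780 = 251.1 mg/L.

251 mg/L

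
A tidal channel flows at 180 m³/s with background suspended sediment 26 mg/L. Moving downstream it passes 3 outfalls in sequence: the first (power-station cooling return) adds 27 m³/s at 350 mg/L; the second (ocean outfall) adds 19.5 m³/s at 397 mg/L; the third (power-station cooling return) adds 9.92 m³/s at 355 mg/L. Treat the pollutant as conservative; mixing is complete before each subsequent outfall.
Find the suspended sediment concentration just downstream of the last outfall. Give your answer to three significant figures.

107 mg/L

Outfall 1: combined Q = 207.0 m³/s; C = (180.0·26.00 + 27.00·350.0)/207.0 = 68.26 mg/L.
Outfall 2: combined Q = 226.5 m³/s; C = (207.0·68.26 + 19.50·397.0)/226.5 = 96.56 mg/L.
Outfall 3: combined Q = 236.4 m³/s; C = (226.5·96.56 + 9.920·355.0)/236.4 = 107.4 mg/L.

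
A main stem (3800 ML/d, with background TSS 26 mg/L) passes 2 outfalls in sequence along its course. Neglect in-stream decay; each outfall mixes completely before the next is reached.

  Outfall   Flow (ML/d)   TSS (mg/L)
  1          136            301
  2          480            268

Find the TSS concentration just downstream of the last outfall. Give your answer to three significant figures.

60.8 mg/L

Outfall 1: combined Q = 3936 ML/d; C = (3800·26.00 + 136.0·301.0)/3936 = 35.50 mg/L.
Outfall 2: combined Q = 4416 ML/d; C = (3936·35.50 + 480.0·268.0)/4416 = 60.77 mg/L.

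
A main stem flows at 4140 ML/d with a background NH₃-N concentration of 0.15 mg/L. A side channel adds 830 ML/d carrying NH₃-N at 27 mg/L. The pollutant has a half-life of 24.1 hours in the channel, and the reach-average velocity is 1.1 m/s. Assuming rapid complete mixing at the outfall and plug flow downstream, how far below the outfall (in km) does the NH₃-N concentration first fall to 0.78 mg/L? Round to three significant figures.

245 km

Mixed concentration C = ΣQC/ΣQ = (4140·0.1500 + 830.0·27.00) / 4970 = 23030/4970 = 4.634 mg/L.
Half-life 24.1 h → k = ln 2 / 24.1 = 0.02876 h⁻¹ = 0.6903 d⁻¹.
Set 4.634·exp(−k·t) = 0.78 → t = ln(4.634/0.78)/k = 223000 s = 61.95 h.
Distance = v·t = 1.1·223000 = 245300 m = 245.3 km.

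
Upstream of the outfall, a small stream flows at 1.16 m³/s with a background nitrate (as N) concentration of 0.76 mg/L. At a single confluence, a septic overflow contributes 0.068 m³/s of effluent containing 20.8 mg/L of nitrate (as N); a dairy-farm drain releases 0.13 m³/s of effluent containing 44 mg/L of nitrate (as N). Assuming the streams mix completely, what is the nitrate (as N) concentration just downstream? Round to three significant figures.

Mass balance: C = (1.160·0.7600 + 0.06800·20.80 + 0.1300·44.00) / 1.358 = 8.016/1.358 = 5.903 mg/L.

5.90 mg/L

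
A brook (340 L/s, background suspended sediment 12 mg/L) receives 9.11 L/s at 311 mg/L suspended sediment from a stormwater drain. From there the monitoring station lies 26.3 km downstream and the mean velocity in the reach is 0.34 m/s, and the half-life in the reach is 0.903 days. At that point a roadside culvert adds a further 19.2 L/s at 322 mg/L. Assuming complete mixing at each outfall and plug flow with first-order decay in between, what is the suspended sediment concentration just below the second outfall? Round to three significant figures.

26.2 mg/L

Conservation of mass: C = (340.0·12.00 + 9.110·311.0) / 349.1 = 6913/349.1 = 19.80 mg/L; combined flow 349.1 L/s.
Travel time t = 26.3·1000 / 0.34 = 77350 s = 21.49 h.
Half-life 0.903 d → k = ln 2 / 0.903 = 0.7676 d⁻¹.
First-order decay: C = 19.80·exp(−k·t) = 19.80·0.5030 = 9.960 mg/L.
Second outfall: C = (349.1·9.960 + 19.20·322.0)/368.3 = 26.23 mg/L.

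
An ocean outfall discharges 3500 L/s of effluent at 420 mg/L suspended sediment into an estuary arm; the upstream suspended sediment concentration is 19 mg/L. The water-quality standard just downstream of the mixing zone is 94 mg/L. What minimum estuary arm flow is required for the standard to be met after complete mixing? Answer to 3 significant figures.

15200 L/s

Set C_mix = 94: (Q·19.00 + 3500·420.0) / (Q + 3500) = 94
→ Q = 3500·(420.0 − 94)/(94 − 19.00) = 15210 L/s.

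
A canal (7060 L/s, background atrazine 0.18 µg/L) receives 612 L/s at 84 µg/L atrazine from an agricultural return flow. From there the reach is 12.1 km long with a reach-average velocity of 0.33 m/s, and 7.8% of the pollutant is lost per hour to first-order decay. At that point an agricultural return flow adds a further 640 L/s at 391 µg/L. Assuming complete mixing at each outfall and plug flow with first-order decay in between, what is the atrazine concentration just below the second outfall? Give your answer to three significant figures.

32.9 µg/L

Mass balance: C = (7060·0.1800 + 612.0·84.00) / 7672 = 52680/7672 = 6.866 µg/L; combined flow 7672 L/s.
Travel time t = 12.1·1000 / 0.33 = 36670 s = 10.19 h.
7.8%/h lost → k = −ln(1 − 0.078) = 0.08121 h⁻¹.
Decay over the reach: 6.866·exp(−kt) = 6.866·0.4373 = 3.003 µg/L.
At the second outfall, C = (7672·3.003 + 640.0·391.0) / (7672 + 640.0) = 32.88 µg/L.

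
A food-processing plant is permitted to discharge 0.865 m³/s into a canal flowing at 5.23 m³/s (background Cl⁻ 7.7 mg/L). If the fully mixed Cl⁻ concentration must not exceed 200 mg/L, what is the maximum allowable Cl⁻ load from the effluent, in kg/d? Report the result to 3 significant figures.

102000 kg/d

Mass balance at the limit: 5.230·7.700 + 0.8650·Cₑ = 6.095·200 → Cₑ = 1363 mg/L.
Load = 0.8650 m³/s × 1363 g/m³ × 86 400 s/d = 101800 kg/d.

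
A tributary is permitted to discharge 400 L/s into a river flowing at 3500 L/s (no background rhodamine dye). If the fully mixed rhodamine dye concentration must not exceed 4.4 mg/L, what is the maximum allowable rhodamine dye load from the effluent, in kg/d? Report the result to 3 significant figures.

1480 kg/d

Mass balance at the limit: 3500·0 + 400.0·Cₑ = 3900·4.4 → Cₑ = 42.90 mg/L.
400.0 L/s = 0.4000 m³/s. Load = 0.4000 m³/s × 42.90 g/m³ × 86 400 s/d = 1483 kg/d.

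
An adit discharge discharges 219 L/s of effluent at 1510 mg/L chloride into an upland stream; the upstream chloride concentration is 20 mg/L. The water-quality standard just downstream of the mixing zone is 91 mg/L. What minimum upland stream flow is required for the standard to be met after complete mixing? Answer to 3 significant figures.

4380 L/s

Set C_mix = 91: (Q·20.00 + 219.0·1510) / (Q + 219.0) = 91
→ Q = 219.0·(1510 − 91)/(91 − 20.00) = 4377 L/s.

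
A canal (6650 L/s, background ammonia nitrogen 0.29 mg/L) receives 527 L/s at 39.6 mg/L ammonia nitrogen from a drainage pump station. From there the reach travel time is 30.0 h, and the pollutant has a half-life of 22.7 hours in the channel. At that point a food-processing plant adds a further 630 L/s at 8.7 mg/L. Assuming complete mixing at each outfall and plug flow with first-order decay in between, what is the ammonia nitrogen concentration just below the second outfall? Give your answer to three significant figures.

1.87 mg/L

Mass balance: C = (6650·0.2900 + 527.0·39.60) / 7177 = 22800/7177 = 3.176 mg/L; combined flow 7177 L/s.
Half-life 22.7 h → k = ln 2 / 22.7 = 0.03054 h⁻¹ = 0.7328 d⁻¹.
Decay over the reach: 3.176·exp(−kt) = 3.176·0.4001 = 1.271 mg/L.
Second outfall: C = (7177·1.271 + 630.0·8.700)/7807 = 1.870 mg/L.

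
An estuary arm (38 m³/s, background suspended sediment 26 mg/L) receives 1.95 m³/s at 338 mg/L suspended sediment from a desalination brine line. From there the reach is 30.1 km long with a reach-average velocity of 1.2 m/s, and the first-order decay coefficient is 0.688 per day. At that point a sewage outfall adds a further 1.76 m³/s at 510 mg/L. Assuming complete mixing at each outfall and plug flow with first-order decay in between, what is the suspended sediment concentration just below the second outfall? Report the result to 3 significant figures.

After mixing, C = (38.00·26.00 + 1.950·338.0) / 39.95 = 1647/39.95 = 41.23 mg/L; combined flow 39.95 m³/s.
Travel time t = 30.1·1000 / 1.2 = 25080 s = 6.968 h.
After decay, C = 41.23 × e^(−kt) = 41.23 × 0.8189 = 33.76 mg/L.
Second outfall: C = (39.95·33.76 + 1.760·510.0)/41.71 = 53.86 mg/L.

53.9 mg/L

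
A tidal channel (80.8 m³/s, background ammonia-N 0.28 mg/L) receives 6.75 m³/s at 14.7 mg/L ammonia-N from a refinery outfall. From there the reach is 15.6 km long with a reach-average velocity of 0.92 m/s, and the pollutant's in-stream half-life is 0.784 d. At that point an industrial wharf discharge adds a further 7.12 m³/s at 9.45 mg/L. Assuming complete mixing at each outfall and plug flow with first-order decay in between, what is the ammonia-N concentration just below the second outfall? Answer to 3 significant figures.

1.79 mg/L

Mixed concentration C = ΣQC/ΣQ = (80.80·0.2800 + 6.750·14.70) / 87.55 = 121.8/87.55 = 1.392 mg/L; combined flow 87.55 m³/s.
Travel time t = 15.6·1000 / 0.92 = 16960 s = 4.710 h.
Half-life 0.784 d → k = ln 2 / 0.784 = 0.8841 d⁻¹.
After decay, C = 1.392 × e^(−kt) = 1.392 × 0.8407 = 1.170 mg/L.
Second outfall: C = (87.55·1.170 + 7.120·9.450)/94.67 = 1.793 mg/L.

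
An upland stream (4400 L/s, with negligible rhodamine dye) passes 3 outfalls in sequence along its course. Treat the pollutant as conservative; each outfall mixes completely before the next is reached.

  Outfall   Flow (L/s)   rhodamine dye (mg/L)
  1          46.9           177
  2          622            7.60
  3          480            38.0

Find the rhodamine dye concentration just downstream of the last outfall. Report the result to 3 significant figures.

5.64 mg/L

Outfall 1: combined Q = 4447 L/s; C = (4400·0 + 46.90·177.0)/4447 = 1.867 mg/L.
Outfall 2: combined Q = 5069 L/s; C = (4447·1.867 + 622.0·7.600)/5069 = 2.570 mg/L.
Outfall 3: combined Q = 5549 L/s; C = (5069·2.570 + 480.0·38.00)/5549 = 5.635 mg/L.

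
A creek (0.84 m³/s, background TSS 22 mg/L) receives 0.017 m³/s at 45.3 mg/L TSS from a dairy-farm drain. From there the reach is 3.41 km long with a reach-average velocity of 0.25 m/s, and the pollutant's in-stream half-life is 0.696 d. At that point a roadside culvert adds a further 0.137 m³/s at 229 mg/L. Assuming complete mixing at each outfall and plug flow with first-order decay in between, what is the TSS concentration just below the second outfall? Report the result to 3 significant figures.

Mixed concentration C = ΣQC/ΣQ = (0.8400·22.00 + 0.01700·45.30) / 0.8570 = 19.25/0.8570 = 22.46 mg/L; combined flow 0.8570 m³/s.
Travel time t = 3.41·1000 / 0.25 = 13640 s = 3.789 h.
Half-life 0.696 d → k = ln 2 / 0.696 = 0.9959 d⁻¹.
After decay, C = 22.46 × e^(−kt) = 22.46 × 0.8545 = 19.19 mg/L.
At the second outfall, C = (0.8570·19.19 + 0.1370·229.0) / (0.8570 + 0.1370) = 48.11 mg/L.

48.1 mg/L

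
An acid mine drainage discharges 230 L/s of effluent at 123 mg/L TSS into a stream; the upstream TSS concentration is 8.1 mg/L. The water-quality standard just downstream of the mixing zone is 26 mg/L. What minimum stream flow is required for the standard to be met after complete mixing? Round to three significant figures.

1250 L/s

Set C_mix = 26: (Q·8.100 + 230.0·123.0) / (Q + 230.0) = 26
→ Q = 230.0·(123.0 − 26)/(26 − 8.100) = 1246 L/s.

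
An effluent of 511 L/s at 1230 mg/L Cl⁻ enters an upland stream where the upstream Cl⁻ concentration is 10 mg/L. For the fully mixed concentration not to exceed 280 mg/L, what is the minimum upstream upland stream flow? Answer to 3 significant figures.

1800 L/s

Set C_mix = 280: (Q·10.00 + 511.0·1230) / (Q + 511.0) = 280
→ Q = 511.0·(1230 − 280)/(280 − 10.00) = 1798 L/s.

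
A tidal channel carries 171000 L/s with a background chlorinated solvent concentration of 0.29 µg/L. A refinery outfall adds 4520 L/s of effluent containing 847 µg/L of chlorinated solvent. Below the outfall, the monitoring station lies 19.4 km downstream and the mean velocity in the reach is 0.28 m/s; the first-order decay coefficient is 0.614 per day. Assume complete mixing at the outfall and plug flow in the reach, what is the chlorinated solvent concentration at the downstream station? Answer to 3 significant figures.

Mass balance: C = (171000·0.2900 + 4520·847.0) / 175500 = 3878000/175500 = 22.09 µg/L.
Travel time t = 19.4·1000 / 0.28 = 69290 s = 19.25 h.
Applying C = C₀e^(−kt): 22.09 × 0.6112 = 13.50 µg/L.

13.5 µg/L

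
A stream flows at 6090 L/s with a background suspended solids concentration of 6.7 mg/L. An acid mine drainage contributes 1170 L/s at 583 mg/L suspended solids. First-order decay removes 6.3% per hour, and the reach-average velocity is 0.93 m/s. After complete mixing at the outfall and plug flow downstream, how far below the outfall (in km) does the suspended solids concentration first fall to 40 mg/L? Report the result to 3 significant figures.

After mixing, C = (6090·6.700 + 1170·583.0) / 7260 = 722900/7260 = 99.57 mg/L.
6.3%/h lost → k = −ln(1 − 0.063) = 0.06507 h⁻¹.
Set 99.57·exp(−k·t) = 40 → t = ln(99.57/40)/k = 50460 s = 14.02 h.
Distance = v·t = 0.93·50460 = 46920 m = 46.92 km.

46.9 km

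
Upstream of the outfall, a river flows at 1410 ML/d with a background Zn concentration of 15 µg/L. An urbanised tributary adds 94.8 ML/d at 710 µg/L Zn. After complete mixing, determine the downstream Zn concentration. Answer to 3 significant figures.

After mixing, C = (1410·15.00 + 94.80·710.0) / 1505 = 88460/1505 = 58.78 µg/L.

58.8 µg/L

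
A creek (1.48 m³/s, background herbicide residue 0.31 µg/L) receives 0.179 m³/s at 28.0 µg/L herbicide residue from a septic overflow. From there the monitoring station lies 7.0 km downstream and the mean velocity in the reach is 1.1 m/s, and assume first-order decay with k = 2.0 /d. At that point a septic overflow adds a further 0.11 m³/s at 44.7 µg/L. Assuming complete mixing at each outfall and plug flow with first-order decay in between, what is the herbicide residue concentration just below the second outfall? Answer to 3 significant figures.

Flow-weighted average: C = (1.480·0.3100 + 0.1790·28.00) / 1.659 = 5.471/1.659 = 3.298 µg/L; combined flow 1.659 m³/s.
Travel time t = 7.0·1000 / 1.1 = 6364 s = 1.768 h.
First-order decay: C = 3.298·exp(−k·t) = 3.298·0.8630 = 2.846 µg/L.
At the second outfall, C = (1.659·2.846 + 0.1100·44.70) / (1.659 + 0.1100) = 5.449 µg/L.

5.45 µg/L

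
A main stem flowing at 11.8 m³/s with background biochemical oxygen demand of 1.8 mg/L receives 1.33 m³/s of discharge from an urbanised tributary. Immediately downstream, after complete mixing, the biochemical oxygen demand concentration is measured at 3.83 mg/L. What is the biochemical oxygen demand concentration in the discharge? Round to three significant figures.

Mass balance: 11.80·1.800 + 1.330·Cₑ = 13.13·3.830
→ Cₑ = (13.13·3.830 − 11.80·1.800) / 1.330 = 21.84 mg/L.

21.8 mg/L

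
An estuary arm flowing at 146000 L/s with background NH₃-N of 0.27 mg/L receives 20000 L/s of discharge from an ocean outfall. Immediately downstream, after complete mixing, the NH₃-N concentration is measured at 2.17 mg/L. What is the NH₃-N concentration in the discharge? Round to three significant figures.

16.0 mg/L

Mass balance: 146000·0.2700 + 20000·Cₑ = 166000·2.170
→ Cₑ = (166000·2.170 − 146000·0.2700) / 20000 = 16.04 mg/L.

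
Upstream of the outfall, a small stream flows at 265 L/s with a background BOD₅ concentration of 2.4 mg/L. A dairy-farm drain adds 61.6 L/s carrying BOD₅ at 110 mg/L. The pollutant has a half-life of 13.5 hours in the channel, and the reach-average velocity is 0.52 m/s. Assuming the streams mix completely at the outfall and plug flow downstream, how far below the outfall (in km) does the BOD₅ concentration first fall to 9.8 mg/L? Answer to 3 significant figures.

Mass balance: C = (265.0·2.400 + 61.60·110.0) / 326.6 = 7412/326.6 = 22.69 mg/L.
Half-life 13.5 h → k = ln 2 / 13.5 = 0.05134 h⁻¹ = 1.232 d⁻¹.
Set 22.69·exp(−k·t) = 9.8 → t = ln(22.69/9.8)/k = 58880 s = 16.36 h.
Distance = v·t = 0.52·58880 = 30620 m = 30.62 km.

30.6 km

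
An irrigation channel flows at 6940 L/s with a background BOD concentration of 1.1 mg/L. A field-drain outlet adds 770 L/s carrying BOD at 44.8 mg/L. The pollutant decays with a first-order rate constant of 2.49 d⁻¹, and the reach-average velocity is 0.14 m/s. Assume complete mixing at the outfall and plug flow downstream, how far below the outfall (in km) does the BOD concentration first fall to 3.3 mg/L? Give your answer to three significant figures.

Conservation of mass: C = (6940·1.100 + 770.0·44.80) / 7710 = 42130/7710 = 5.464 mg/L.
Set 5.464·exp(−k·t) = 3.3 → t = ln(5.464/3.3)/k = 17500 s = 4.861 h.
Distance = v·t = 0.14·17500 = 2450 m = 2.450 km.

2.45 km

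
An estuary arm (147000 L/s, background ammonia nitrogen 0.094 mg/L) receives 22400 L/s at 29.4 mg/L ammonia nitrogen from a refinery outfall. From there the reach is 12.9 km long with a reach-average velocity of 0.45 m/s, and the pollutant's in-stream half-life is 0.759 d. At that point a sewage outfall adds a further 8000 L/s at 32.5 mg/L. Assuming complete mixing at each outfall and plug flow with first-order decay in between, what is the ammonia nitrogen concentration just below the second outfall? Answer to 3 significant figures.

4.27 mg/L

After mixing, C = (147000·0.09400 + 22400·29.40) / 169400 = 672400/169400 = 3.969 mg/L; combined flow 169400 L/s.
Travel time t = 12.9·1000 / 0.45 = 28670 s = 7.963 h.
Half-life 0.759 d → k = ln 2 / 0.759 = 0.9132 d⁻¹.
Decay over the reach: 3.969·exp(−kt) = 3.969·0.7386 = 2.932 mg/L.
At the second outfall, C = (169400·2.932 + 8000·32.50) / (169400 + 8000) = 4.265 mg/L.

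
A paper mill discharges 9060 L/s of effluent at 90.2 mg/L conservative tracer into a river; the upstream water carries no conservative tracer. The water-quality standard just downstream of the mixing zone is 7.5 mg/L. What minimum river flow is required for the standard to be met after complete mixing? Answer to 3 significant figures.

99900 L/s

Set C_mix = 7.5: (Q·0 + 9060·90.20) / (Q + 9060) = 7.5
→ Q = 9060·(90.20 − 7.5)/(7.5 − 0) = 99900 L/s.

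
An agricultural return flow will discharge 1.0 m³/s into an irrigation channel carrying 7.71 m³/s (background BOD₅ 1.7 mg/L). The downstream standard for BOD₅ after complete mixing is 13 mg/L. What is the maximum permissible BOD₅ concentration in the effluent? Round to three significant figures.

At the limit, (Qr·Cr + Qe·Cₑ)/(Qr + Qe) = 13:
Cₑ = (8.710·13 − 7.710·1.700) / 1.000 = 100.1 mg/L.

100 mg/L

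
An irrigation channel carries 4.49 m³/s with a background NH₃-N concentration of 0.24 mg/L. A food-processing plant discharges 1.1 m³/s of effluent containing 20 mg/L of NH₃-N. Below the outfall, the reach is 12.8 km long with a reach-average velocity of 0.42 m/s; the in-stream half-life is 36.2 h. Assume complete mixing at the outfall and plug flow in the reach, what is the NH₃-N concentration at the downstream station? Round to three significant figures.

3.51 mg/L

Flow-weighted average: C = (4.490·0.2400 + 1.100·20.00) / 5.590 = 23.08/5.590 = 4.128 mg/L.
Travel time t = 12.8·1000 / 0.42 = 30480 s = 8.466 h.
Half-life 36.2 h → k = ln 2 / 36.2 = 0.01915 h⁻¹ = 0.4595 d⁻¹.
Decay over the reach: 4.128·exp(−kt) = 4.128·0.8504 = 3.511 mg/L.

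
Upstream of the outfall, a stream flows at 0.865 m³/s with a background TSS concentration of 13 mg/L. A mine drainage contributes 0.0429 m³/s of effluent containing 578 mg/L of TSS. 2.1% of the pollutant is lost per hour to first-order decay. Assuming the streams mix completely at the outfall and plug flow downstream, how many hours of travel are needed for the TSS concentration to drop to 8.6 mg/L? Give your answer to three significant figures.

Mixed concentration C = ΣQC/ΣQ = (0.8650·13.00 + 0.04290·578.0) / 0.9079 = 36.04/0.9079 = 39.70 mg/L.
2.1%/h lost → k = −ln(1 − 0.021) = 0.02122 h⁻¹.
39.70·exp(−k·t) = 8.6 → t = ln(39.70/8.6)/k = 259400 s = 72.07 h.

72.1 h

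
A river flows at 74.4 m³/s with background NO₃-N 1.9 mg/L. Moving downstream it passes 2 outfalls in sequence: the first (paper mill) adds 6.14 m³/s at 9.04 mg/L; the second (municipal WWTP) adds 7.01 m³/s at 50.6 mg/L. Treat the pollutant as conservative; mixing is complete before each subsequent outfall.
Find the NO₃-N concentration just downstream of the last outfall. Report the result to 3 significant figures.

After outfall 1: Q = 74.40 + 6.140 = 80.54 m³/s; C = (74.40·1.900 + 6.140·9.040)/80.54 = 2.444 mg/L.
After outfall 2: Q = 80.54 + 7.010 = 87.55 m³/s; C = (80.54·2.444 + 7.010·50.60)/87.55 = 6.300 mg/L.

6.30 mg/L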